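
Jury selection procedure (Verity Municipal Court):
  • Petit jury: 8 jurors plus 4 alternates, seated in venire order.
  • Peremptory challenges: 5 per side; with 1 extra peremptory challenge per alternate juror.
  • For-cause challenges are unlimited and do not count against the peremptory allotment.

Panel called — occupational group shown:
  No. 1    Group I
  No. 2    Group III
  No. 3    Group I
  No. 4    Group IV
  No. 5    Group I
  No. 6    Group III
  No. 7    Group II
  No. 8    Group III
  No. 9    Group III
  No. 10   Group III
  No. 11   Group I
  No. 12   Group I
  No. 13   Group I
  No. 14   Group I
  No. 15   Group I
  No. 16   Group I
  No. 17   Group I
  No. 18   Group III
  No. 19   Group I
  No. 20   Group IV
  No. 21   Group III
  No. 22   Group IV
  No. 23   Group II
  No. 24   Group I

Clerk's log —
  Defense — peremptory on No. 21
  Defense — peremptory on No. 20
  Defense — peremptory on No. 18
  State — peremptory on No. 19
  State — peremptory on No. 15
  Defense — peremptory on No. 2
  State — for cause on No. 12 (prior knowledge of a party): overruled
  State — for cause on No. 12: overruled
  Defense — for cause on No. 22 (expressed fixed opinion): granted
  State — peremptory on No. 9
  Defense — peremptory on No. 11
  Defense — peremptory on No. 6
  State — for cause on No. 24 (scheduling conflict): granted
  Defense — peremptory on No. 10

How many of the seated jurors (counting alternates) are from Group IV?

Removed: #2, #6, #9, #10, #11, #15, #18, #19, #20, #21, #22, #24.
Seated (12 incl. alternates): #1, #3, #4, #5, #7, #8, #12, #13, #14, #16, #17, #23.
Of those, in Group IV: #4 → 1.

1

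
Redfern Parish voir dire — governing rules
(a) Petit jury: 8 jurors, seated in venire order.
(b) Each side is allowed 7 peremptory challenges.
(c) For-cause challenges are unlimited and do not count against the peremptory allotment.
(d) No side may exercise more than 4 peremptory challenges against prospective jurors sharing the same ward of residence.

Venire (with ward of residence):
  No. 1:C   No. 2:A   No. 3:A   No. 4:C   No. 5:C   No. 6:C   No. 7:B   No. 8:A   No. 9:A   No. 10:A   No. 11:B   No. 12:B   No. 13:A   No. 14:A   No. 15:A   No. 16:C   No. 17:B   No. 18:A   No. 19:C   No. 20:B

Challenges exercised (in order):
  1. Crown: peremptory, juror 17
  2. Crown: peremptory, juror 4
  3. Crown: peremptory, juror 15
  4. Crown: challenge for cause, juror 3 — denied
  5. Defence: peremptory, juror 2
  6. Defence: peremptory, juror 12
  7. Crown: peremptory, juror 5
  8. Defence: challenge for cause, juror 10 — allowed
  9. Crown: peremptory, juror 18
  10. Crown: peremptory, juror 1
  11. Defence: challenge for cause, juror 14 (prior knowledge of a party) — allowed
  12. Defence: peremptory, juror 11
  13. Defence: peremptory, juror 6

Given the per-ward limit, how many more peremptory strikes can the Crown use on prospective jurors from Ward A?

1

Crown peremptories so far: #17, #4, #15, #5, #18, #1 — 6 of 7 used, 1 left overall.
Against Ward A: #15, #18 — 2 used; per-ward cap 4 leaves 2.
Binding limit: min(1, 2) = 1.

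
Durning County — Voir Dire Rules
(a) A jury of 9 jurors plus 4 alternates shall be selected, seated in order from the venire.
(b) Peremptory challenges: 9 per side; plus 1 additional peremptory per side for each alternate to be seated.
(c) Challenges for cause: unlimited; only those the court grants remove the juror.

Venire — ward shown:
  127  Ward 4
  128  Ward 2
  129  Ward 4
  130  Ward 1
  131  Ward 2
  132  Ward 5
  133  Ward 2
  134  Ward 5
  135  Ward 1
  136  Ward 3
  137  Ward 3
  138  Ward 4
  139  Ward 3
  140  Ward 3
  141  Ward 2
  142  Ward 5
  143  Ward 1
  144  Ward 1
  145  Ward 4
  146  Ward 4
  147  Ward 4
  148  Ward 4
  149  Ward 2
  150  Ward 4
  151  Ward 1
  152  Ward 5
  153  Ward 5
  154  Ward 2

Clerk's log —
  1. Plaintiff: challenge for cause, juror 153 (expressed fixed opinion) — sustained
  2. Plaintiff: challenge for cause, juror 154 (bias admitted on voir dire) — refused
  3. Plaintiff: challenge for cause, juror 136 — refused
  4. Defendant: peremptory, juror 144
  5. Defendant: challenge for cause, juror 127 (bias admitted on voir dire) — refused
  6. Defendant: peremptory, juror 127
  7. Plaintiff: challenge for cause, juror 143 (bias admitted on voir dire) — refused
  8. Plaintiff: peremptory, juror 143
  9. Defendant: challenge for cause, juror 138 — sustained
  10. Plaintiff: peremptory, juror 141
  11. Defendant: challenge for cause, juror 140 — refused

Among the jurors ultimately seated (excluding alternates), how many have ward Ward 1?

Removed: #127, #138, #141, #143, #144, #153.
Seated jurors 1–9: #128, #129, #130, #131, #132, #133, #134, #135, #136 (alternates #137, #139, #140, #142 not counted).
Of those, in Ward 1: #130, #135 → 2.

2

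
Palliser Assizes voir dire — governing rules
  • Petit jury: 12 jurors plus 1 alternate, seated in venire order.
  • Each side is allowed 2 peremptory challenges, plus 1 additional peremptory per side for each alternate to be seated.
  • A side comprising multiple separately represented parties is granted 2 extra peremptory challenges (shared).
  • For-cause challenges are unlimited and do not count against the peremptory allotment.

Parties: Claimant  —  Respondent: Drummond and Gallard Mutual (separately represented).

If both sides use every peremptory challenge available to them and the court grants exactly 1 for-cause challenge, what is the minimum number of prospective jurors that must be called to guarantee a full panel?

Seats to fill: 12 + 1 alternates = 13.
Peremptories — Claimant: 2 + 1×1 = 3; Respondent: 2 + 1×1 + 2 = 5; total 8.
For-cause removals: 1.
Minimum venire: 13 + 8 + 1 = 22.

22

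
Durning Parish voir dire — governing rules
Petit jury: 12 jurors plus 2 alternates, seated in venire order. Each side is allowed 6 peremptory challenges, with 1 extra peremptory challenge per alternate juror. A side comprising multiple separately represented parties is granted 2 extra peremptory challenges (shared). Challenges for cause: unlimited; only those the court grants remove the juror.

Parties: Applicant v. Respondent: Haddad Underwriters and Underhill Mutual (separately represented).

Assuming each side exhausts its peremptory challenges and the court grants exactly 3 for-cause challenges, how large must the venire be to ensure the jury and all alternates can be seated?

35

Seats to fill: 12 + 2 alternates = 14.
Peremptories — Applicant: 6 + 1×2 = 8; Respondent: 6 + 1×2 + 2 = 10; total 18.
For-cause removals: 3.
Minimum venire: 14 + 18 + 3 = 35.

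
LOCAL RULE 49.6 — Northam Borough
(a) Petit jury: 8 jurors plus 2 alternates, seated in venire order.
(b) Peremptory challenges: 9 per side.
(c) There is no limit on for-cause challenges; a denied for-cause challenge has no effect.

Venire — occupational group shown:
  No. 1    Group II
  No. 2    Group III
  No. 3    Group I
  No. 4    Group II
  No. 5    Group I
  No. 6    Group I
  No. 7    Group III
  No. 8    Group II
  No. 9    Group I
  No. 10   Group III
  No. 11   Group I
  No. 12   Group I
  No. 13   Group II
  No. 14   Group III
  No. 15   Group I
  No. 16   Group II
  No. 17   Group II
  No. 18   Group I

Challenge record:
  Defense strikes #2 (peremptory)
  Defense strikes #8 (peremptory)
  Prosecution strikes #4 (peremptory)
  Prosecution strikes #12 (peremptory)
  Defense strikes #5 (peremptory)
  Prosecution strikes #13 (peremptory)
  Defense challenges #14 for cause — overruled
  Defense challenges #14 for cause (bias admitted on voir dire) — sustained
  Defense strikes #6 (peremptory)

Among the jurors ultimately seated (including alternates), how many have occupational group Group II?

3

Removed: #2, #4, #5, #6, #8, #12, #13, #14.
Seated (10 incl. alternates): #1, #3, #7, #9, #10, #11, #15, #16, #17, #18.
Of those, in Group II: #1, #16, #17 → 3.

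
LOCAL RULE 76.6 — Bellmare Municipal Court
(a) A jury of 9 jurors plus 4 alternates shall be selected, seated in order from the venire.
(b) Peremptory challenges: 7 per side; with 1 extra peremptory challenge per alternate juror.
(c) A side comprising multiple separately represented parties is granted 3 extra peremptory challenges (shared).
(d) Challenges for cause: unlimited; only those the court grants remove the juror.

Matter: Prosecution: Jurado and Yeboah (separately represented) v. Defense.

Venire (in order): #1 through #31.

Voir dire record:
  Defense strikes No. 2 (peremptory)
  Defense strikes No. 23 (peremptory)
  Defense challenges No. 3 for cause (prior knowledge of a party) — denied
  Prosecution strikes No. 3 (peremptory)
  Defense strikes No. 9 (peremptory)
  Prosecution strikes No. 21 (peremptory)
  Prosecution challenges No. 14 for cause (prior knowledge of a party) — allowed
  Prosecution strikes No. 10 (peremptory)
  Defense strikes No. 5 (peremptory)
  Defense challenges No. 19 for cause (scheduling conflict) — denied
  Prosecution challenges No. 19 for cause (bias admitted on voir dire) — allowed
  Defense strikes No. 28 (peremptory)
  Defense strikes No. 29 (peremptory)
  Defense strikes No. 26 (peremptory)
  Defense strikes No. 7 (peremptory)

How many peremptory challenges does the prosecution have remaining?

11

Prosecution allotment: 7 base + 1 × 4 alternates + 3 multi-party = 14.
Prosecution peremptories used: #3, #21, #10 — 3 (for-cause on #14, #19 don't count).
Remaining: 14 − 3 = 11.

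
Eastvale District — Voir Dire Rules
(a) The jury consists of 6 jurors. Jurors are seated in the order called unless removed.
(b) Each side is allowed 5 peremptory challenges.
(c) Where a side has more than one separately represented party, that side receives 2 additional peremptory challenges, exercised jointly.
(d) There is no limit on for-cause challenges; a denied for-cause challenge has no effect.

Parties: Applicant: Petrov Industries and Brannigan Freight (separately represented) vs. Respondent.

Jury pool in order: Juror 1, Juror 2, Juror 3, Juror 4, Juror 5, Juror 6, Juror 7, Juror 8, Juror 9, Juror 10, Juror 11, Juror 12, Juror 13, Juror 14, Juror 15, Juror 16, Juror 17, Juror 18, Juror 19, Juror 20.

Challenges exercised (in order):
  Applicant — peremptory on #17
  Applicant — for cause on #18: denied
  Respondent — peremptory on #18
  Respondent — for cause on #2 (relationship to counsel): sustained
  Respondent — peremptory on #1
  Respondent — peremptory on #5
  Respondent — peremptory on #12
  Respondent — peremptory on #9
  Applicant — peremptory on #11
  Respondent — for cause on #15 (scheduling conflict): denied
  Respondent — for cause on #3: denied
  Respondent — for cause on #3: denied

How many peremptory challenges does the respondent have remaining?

Respondent allotment: 5.
Respondent peremptories used: #18, #1, #5, #12, #9 — 5 (for-cause on #2, #15, #3, #3 don't count).
Remaining: 5 − 5 = 0.

0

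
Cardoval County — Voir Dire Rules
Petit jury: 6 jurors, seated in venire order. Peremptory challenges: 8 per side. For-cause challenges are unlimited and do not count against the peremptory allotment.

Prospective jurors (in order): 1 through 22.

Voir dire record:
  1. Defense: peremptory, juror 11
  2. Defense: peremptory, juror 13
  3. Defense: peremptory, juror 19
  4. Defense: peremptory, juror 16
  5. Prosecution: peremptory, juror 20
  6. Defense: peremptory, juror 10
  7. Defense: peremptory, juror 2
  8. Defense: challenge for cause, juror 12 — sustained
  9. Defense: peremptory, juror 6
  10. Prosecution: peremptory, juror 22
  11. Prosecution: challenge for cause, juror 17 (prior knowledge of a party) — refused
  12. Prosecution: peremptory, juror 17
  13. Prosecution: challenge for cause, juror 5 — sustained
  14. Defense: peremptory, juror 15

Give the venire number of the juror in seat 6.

Removed: #2, #5, #6, #10, #11, #12, #13, #15, #16, #17, #19, #20, #22.
Seating in order: seats 1–6 → #1, #3, #4, #7, #8, #9.
So seat 6 is #9.

9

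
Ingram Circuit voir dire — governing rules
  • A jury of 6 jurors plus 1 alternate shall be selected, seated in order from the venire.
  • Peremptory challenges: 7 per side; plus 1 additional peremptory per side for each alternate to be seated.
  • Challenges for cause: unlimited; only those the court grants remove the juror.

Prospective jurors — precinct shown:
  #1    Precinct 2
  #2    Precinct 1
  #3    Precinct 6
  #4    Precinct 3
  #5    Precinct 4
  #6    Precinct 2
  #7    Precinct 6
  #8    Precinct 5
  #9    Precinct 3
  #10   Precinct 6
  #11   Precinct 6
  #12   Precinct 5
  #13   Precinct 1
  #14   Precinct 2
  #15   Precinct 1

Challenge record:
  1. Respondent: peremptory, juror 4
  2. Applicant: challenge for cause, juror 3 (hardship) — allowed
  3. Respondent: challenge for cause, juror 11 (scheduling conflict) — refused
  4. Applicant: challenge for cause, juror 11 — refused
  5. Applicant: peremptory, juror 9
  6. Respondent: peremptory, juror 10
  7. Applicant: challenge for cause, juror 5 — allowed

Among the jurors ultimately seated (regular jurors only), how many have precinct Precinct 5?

1

Removed: #3, #4, #5, #9, #10.
Seated jurors 1–6: #1, #2, #6, #7, #8, #11 (alternates #12 not counted).
Of those, in Precinct 5: #8 → 1.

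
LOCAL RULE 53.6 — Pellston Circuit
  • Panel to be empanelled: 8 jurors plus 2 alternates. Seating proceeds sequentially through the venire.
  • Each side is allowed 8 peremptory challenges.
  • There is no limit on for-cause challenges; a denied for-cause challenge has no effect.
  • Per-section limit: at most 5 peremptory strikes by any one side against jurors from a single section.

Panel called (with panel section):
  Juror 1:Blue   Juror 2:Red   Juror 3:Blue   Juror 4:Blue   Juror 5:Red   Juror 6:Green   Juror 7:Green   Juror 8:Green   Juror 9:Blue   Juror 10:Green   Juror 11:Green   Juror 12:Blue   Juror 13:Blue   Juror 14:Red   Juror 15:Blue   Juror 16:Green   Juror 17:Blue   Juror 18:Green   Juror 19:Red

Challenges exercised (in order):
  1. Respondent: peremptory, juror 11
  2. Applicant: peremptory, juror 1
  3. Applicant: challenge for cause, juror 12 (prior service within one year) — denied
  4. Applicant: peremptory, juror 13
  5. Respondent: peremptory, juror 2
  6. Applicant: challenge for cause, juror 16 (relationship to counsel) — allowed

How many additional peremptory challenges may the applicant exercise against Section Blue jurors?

Applicant peremptories so far: #1, #13 — 2 of 8 used, 6 left overall.
Against Section Blue: #1, #13 — 2 used; per-section cap 5 leaves 3.
Binding limit: min(6, 3) = 3.

3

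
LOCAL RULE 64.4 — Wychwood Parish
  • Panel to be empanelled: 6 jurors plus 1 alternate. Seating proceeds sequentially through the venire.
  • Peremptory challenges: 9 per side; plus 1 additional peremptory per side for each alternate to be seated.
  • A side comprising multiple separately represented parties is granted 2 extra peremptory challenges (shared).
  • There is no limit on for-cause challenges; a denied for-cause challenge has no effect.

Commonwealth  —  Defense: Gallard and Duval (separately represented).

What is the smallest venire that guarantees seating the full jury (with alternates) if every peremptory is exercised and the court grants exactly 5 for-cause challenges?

Seats to fill: 6 + 1 alternates = 7.
Peremptories — Commonwealth: 9 + 1×1 = 10; Defense: 9 + 1×1 + 2 = 12; total 22.
For-cause removals: 5.
Minimum venire: 7 + 22 + 5 = 34.

34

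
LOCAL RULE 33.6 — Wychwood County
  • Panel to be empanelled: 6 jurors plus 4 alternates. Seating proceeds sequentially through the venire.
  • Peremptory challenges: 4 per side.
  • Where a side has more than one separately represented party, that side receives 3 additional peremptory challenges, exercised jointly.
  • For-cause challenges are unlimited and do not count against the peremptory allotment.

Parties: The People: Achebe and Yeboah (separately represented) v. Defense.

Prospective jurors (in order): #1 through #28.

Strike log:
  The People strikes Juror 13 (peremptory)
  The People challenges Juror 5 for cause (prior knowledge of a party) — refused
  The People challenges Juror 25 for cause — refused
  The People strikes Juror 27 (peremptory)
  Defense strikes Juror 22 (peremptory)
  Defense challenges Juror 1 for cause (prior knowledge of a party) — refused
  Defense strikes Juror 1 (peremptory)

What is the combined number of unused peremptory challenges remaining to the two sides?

7

The People allotment: 4 base + 3 multi-party = 7. Defense allotment: 4.
The People peremptories used: #13, #27 — 2 (for-cause on #5, #25 don't count).
Defense peremptories used: #22, #1 — 2 (the for-cause on #1 doesn't count).
Remaining: (7 − 2) + (4 − 2) = 7.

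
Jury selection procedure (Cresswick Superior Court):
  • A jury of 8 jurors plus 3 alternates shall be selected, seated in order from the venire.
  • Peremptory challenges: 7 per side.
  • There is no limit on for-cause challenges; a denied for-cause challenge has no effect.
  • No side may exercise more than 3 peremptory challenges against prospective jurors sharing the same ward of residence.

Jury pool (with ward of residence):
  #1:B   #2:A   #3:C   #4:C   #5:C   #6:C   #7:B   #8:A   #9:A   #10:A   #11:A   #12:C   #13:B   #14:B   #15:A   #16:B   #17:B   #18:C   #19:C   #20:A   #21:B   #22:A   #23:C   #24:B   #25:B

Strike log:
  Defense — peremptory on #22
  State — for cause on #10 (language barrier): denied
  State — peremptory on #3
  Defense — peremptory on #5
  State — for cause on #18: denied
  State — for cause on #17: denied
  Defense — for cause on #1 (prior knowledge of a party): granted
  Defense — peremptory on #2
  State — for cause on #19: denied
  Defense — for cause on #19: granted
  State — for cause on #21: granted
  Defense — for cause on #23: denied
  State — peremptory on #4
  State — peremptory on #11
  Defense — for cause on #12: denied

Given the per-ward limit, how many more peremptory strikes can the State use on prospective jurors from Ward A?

2

State peremptories so far: #3, #4, #11 — 3 of 7 used, 4 left overall.
Against Ward A: #11 — 1 used; per-ward cap 3 leaves 2.
Binding limit: min(4, 2) = 2.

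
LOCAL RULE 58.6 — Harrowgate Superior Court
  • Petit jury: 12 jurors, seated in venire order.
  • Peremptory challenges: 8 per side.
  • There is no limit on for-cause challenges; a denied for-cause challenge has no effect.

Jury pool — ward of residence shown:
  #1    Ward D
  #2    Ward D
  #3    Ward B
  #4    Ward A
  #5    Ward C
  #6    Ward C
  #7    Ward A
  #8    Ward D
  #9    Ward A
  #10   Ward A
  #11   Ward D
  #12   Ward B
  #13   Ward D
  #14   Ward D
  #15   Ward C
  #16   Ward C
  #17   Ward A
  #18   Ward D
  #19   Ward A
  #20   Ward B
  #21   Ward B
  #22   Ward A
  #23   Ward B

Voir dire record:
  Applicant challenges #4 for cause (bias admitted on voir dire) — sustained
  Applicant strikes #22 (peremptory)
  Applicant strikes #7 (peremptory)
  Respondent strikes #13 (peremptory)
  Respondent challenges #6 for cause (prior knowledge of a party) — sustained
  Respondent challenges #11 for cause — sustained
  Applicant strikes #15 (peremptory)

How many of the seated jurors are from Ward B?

Removed: #4, #6, #7, #11, #13, #15, #22.
Seated jurors 1–12: #1, #2, #3, #5, #8, #9, #10, #12, #14, #16, #17, #18.
Of those, in Ward B: #3, #12 → 2.

2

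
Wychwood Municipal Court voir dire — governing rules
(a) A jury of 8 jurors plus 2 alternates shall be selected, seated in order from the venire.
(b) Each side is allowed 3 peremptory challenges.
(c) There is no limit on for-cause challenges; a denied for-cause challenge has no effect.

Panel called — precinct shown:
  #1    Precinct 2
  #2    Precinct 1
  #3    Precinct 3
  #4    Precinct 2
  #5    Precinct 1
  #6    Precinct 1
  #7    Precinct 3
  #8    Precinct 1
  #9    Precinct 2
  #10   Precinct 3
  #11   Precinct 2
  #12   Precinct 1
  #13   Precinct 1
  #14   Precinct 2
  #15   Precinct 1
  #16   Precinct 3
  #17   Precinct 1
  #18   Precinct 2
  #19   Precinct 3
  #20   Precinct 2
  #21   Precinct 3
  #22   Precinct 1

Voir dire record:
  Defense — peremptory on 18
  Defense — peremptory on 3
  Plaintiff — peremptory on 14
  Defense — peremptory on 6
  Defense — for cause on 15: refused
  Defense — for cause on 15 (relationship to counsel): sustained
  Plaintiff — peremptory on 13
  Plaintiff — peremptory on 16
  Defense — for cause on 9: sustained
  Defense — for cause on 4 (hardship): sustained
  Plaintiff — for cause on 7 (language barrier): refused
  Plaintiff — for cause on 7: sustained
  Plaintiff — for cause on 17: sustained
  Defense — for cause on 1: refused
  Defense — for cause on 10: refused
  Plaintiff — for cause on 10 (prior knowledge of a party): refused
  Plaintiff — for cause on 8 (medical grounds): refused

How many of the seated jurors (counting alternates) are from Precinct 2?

Removed: #3, #4, #6, #7, #9, #13, #14, #15, #16, #17, #18.
Seated (10 incl. alternates): #1, #2, #5, #8, #10, #11, #12, #19, #20, #21.
Of those, in Precinct 2: #1, #11, #20 → 3.

3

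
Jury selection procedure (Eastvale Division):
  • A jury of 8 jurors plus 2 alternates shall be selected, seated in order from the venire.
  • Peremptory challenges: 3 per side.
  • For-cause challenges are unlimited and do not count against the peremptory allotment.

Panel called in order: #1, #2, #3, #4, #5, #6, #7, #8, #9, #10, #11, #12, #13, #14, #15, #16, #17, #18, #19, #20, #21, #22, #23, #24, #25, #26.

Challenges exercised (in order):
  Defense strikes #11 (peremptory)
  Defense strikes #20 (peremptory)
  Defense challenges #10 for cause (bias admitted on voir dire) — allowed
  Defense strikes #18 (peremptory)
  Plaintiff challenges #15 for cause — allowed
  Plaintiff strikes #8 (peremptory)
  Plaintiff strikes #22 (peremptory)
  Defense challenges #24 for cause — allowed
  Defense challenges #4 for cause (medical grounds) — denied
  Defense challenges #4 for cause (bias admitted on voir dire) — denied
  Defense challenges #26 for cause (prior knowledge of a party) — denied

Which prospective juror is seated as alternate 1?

12

Removed: #8, #10, #11, #15, #18, #20, #22, #24. (#4, #26 stay — for-cause denied.)
Filling seats in venire order through position 9: #1, #2, #3, #4, #5, #6, #7, #9, #12.
So alternate 1 is #12.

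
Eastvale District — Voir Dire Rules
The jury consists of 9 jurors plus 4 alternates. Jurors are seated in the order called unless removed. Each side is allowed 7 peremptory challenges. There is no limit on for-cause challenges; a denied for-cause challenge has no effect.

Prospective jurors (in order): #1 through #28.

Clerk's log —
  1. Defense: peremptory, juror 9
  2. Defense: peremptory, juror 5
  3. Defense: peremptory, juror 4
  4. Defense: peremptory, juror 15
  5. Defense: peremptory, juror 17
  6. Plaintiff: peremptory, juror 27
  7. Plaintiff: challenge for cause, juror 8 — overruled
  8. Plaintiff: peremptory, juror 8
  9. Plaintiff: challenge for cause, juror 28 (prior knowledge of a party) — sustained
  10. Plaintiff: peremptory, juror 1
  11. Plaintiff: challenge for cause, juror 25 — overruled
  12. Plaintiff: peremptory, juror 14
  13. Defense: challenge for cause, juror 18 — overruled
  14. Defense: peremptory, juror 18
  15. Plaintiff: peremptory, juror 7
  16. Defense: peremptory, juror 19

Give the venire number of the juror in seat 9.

Removed: #1, #4, #5, #7, #8, #9, #14, #15, #17, #18, #19, #27, #28. (#25 stays — for-cause denied.)
Seating in order: seats 1–9 → #2, #3, #6, #10, #11, #12, #13, #16, #20; alternates → #21, #22, #23, #24.
So seat 9 is #20.

20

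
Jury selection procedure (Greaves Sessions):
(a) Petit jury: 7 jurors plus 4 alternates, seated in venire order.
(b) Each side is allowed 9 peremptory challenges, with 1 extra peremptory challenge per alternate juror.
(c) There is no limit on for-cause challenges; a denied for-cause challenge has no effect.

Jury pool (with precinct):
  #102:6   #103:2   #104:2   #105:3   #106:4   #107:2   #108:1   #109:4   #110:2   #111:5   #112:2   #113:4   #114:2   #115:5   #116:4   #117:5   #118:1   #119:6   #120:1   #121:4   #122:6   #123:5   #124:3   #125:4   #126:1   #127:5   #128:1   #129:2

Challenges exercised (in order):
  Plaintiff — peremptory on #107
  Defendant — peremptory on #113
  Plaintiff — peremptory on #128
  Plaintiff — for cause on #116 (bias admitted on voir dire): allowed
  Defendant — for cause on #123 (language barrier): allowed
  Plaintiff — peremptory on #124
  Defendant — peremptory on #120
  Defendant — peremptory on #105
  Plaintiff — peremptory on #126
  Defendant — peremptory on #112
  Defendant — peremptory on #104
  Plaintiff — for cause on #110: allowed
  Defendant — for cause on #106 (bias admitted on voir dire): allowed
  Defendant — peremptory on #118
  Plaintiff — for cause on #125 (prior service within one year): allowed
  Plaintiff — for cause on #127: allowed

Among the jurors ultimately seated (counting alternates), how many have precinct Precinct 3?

Removed: #104, #105, #106, #107, #110, #112, #113, #116, #118, #120, #123, #124, #125, #126, #127, #128.
Seated (11 incl. alternates): #102, #103, #108, #109, #111, #114, #115, #117, #119, #121, #122.
None of those are in Precinct 3 → 0.

0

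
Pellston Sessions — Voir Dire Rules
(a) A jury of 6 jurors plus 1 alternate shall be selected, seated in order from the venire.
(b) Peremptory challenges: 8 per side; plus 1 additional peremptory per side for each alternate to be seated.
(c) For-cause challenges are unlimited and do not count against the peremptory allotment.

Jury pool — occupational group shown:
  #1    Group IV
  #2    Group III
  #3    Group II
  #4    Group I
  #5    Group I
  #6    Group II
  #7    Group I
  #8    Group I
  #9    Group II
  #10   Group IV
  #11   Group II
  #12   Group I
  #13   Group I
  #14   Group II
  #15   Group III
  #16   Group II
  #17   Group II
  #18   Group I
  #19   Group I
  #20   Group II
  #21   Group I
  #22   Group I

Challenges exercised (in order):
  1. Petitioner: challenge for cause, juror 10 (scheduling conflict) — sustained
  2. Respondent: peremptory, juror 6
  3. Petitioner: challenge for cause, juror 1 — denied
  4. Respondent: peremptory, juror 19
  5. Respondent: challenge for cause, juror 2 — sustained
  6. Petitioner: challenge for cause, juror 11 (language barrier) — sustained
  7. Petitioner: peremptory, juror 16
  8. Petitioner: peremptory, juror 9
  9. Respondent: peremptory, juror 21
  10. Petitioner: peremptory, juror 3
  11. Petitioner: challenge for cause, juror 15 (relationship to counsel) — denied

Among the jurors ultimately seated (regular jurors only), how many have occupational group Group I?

Removed: #2, #3, #6, #9, #10, #11, #16, #19, #21.
Seated jurors 1–6: #1, #4, #5, #7, #8, #12 (alternates #13 not counted).
Of those, in Group I: #4, #5, #7, #8, #12 → 5.

5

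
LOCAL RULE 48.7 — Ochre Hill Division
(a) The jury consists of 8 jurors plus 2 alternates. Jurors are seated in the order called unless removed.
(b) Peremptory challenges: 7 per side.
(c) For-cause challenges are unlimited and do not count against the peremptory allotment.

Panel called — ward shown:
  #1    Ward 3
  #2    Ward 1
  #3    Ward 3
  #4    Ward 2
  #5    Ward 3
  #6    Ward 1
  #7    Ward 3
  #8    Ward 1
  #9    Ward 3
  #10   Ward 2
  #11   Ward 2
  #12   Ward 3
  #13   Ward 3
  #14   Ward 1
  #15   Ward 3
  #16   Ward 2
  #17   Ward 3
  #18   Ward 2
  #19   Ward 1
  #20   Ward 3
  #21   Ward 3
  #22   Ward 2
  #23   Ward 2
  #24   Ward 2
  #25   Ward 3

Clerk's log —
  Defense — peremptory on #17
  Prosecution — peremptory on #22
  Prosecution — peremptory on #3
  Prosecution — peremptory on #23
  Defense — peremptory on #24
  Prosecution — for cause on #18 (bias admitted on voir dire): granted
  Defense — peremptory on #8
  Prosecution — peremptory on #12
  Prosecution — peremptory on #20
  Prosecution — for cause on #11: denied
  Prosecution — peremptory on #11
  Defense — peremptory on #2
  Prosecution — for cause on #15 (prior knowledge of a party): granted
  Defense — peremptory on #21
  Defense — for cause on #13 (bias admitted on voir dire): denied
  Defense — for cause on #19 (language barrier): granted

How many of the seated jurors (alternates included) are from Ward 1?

2

Removed: #2, #3, #8, #11, #12, #15, #17, #18, #19, #20, #21, #22, #23, #24.
Seated (10 incl. alternates): #1, #4, #5, #6, #7, #9, #10, #13, #14, #16.
Of those, in Ward 1: #6, #14 → 2.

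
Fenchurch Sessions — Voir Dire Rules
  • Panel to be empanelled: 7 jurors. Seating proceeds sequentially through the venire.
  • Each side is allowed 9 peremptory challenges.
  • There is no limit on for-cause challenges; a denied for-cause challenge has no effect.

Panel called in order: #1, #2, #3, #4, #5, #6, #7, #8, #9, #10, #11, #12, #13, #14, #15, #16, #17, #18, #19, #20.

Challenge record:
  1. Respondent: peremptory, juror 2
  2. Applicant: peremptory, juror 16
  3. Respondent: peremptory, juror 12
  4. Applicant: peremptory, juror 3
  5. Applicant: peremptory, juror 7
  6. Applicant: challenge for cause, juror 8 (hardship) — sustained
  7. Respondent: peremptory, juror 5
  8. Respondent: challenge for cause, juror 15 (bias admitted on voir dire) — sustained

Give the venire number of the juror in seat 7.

13

Removed: #2, #3, #5, #7, #8, #12, #15, #16.
Filling seats in venire order through position 7: #1, #4, #6, #9, #10, #11, #13.
So seat 7 is #13.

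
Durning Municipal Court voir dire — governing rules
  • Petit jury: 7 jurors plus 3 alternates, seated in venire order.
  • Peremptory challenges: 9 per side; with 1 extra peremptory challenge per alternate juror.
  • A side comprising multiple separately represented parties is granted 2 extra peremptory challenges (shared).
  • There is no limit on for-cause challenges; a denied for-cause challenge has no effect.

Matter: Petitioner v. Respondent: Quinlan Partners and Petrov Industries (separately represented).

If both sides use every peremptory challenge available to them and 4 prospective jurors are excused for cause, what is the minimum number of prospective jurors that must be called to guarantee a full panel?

40

Seats to fill: 7 + 3 alternates = 10.
Peremptories — Petitioner: 9 + 1×3 = 12; Respondent: 9 + 1×3 + 2 = 14; total 26.
For-cause removals: 4.
Minimum venire: 10 + 26 + 4 = 40.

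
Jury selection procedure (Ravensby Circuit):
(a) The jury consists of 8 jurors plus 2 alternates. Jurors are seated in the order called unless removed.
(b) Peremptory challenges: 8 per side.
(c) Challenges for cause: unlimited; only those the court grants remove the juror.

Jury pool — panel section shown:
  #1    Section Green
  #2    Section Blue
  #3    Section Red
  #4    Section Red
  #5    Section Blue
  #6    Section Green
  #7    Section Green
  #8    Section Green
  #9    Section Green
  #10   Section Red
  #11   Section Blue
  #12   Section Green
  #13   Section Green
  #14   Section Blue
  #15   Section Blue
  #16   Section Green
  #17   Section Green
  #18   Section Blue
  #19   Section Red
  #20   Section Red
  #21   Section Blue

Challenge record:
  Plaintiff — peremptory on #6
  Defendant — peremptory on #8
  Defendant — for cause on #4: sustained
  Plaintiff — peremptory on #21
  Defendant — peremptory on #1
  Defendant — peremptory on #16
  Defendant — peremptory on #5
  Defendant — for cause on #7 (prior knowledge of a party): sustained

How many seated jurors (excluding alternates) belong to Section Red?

2

Removed: #1, #4, #5, #6, #7, #8, #16, #21.
Seated jurors 1–8: #2, #3, #9, #10, #11, #12, #13, #14 (alternates #15, #17 not counted).
Of those, in Section Red: #3, #10 → 2.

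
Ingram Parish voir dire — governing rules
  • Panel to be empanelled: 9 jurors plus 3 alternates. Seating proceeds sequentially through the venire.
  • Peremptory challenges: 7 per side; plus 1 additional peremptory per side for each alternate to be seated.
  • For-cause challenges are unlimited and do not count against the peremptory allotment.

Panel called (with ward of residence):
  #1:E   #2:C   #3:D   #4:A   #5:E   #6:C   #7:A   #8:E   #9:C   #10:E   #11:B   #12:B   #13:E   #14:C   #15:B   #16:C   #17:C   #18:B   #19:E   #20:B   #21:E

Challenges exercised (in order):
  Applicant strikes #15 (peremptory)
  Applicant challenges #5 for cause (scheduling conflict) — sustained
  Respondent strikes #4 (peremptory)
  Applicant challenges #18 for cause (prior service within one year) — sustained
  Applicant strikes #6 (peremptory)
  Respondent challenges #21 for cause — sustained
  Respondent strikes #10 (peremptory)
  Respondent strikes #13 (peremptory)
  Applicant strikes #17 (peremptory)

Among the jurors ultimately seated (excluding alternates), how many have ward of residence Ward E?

2

Removed: #4, #5, #6, #10, #13, #15, #17, #18, #21.
Seated jurors 1–9: #1, #2, #3, #7, #8, #9, #11, #12, #14 (alternates #16, #19, #20 not counted).
Of those, in Ward E: #1, #8 → 2.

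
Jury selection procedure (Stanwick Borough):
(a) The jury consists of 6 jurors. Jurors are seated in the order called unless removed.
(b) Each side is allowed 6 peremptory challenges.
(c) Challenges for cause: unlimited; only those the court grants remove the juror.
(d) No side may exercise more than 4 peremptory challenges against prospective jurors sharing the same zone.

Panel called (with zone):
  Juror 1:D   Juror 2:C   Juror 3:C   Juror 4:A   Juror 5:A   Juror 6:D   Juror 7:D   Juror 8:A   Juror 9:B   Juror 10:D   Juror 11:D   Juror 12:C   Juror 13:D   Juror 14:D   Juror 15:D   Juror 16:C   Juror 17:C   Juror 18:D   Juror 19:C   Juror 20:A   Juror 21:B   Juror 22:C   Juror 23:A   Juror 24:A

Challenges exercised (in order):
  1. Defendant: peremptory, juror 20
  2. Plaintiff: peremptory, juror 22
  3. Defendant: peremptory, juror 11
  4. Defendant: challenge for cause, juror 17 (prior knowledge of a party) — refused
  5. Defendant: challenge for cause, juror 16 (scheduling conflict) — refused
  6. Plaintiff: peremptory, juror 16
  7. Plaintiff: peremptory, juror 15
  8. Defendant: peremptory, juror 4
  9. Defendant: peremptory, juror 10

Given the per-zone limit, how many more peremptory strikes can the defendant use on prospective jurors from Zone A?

2

Defendant peremptories so far: #20, #11, #4, #10 — 4 of 6 used, 2 left overall.
Against Zone A: #20, #4 — 2 used; per-zone cap 4 leaves 2.
Binding limit: min(2, 2) = 2.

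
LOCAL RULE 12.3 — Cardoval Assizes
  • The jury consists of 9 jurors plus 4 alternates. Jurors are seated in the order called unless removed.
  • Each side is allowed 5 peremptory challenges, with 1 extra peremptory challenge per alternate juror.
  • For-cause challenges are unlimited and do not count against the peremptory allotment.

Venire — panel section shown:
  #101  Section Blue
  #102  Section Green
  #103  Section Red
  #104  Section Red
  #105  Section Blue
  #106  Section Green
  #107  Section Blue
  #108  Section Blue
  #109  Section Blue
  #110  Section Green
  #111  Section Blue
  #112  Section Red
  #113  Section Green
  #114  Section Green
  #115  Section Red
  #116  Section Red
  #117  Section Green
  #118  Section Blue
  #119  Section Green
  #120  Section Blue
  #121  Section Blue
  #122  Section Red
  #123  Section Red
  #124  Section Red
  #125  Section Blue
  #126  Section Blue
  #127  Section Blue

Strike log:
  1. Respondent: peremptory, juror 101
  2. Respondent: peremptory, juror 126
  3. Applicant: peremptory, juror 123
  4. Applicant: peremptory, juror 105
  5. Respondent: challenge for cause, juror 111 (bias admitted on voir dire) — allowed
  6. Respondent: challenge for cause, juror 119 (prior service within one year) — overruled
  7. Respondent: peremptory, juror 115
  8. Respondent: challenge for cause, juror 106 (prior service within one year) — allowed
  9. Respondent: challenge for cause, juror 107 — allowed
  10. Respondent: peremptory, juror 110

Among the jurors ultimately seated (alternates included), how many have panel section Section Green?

5

Removed: #101, #105, #106, #107, #110, #111, #115, #123, #126.
Seated (13 incl. alternates): #102, #103, #104, #108, #109, #112, #113, #114, #116, #117, #118, #119, #120.
Of those, in Section Green: #102, #113, #114, #117, #119 → 5.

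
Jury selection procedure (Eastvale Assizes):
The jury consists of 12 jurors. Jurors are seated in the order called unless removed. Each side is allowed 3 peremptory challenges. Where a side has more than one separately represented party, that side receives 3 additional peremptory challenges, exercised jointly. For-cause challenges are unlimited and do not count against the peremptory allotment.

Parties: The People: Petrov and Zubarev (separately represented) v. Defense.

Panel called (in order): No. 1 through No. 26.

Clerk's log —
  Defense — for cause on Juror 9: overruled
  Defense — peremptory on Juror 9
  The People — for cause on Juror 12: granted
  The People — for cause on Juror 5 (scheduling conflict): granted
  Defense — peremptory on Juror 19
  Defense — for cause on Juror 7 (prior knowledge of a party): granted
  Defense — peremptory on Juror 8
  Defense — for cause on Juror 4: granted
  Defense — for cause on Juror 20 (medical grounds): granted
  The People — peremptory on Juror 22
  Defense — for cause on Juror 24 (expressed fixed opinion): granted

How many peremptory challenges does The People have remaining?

5

The People allotment: 3 base + 3 multi-party = 6.
The People peremptories used: #22 — 1 (for-cause on #12, #5 don't count).
Remaining: 6 − 1 = 5.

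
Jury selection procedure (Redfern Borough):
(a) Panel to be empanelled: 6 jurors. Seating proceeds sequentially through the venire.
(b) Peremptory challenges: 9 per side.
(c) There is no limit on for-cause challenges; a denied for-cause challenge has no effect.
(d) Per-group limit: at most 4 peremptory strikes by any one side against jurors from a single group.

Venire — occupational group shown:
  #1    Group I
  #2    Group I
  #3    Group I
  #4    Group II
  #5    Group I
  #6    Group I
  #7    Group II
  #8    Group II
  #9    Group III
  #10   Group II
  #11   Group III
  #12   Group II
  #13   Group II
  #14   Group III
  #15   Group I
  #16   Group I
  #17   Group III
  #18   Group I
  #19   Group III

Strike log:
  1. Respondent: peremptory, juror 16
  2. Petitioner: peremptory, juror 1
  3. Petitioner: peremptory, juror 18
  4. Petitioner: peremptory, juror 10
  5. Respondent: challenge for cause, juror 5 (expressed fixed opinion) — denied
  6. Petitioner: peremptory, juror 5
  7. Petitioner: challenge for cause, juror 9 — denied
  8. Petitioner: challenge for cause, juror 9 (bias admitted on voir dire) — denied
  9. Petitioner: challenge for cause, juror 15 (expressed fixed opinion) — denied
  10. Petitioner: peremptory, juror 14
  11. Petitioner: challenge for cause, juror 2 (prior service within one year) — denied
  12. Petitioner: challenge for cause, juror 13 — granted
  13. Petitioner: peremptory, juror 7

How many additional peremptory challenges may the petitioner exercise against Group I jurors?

Petitioner peremptories so far: #1, #18, #10, #5, #14, #7 — 6 of 9 used, 3 left overall.
Against Group I: #1, #18, #5 — 3 used; per-group cap 4 leaves 1.
Binding limit: min(3, 1) = 1.

1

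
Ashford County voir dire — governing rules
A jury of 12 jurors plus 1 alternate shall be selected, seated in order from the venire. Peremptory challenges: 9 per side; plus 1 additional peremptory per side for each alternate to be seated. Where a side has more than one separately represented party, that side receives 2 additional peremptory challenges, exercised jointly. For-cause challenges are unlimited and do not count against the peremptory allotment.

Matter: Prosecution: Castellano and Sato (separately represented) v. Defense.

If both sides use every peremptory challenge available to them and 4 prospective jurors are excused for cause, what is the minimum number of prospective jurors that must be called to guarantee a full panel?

39

Seats to fill: 12 + 1 alternates = 13.
Peremptories — Prosecution: 9 + 1×1 + 2 = 12; Defense: 9 + 1×1 = 10; total 22.
For-cause removals: 4.
Minimum venire: 13 + 22 + 4 = 39.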